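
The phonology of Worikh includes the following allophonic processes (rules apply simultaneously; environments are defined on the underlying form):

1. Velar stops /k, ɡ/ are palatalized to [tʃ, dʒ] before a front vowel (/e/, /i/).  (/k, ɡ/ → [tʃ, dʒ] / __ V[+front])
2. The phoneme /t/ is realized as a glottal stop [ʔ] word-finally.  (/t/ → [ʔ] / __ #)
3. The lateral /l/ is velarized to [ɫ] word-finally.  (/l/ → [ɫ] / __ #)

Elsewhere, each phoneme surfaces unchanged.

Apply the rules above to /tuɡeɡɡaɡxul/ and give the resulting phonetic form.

/t/ (word-initial) is in the target of rule 2 but the environment (word-finally) is not met → [t].
/ɡ/ — between /u/ and /e/, before a front vowel — surfaces as [dʒ] (rule 1).
/ɡ/ (between /e/ and /ɡ/) is in the target of rule 1 but the environment (before a front vowel) is not met → [ɡ].
/ɡ/ (between /ɡ/ and /a/): rule 1 targets it, but not before a front vowel → unchanged [ɡ].
/ɡ/ (between /a/ and /x/) fails the environment for rule 1, so it stays [ɡ].
/l/ (word-final) occurs word-finally → [ɫ] by rule 3.

[tudʒeɡɡaɡxuɫ]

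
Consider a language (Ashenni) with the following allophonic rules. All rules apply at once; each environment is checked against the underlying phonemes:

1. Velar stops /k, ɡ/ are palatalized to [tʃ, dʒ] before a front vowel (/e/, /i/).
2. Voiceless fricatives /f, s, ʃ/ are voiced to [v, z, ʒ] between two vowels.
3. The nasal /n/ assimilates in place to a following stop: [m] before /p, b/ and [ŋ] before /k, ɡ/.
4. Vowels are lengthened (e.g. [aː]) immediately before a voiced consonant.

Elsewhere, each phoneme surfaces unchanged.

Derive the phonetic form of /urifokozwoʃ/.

/u/ meets the environment for rule 4 (before a voiced consonant) → [uː].
/r/ — not in any rule's target class → [r].
/i/ (between /r/ and /f/): rule 4 targets it, but not before a voiced consonant → unchanged [i].
/f/ meets the environment for rule 2 (between two vowels) → [v].
/o/ — between /f/ and /k/; rule 4 does not apply here → [o].
/k/ — between /o/ and /o/; rule 1 does not apply here → [k].
Rule 4 applies to /o/ (between /k/ and /z/: before a voiced consonant) → [oː].
/z/ stays [z].
/w/ stays [w].
/o/ — between /w/ and /ʃ/; rule 4 does not apply here → [o].
/ʃ/ (word-final): rule 2 targets it, but not between two vowels → unchanged [ʃ].

[uːrivokoːzwoʃ]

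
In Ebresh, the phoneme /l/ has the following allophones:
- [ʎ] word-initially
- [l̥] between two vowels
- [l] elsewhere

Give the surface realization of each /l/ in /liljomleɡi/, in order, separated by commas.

[ʎ], [l], [l]

Occurrence 1 (position 1): word-initially → [ʎ].
Occurrence 2 (position 3): no conditioning environment matches → elsewhere allophone [l].
Occurrence 3 (position 7): no conditioning environment matches → elsewhere allophone [l].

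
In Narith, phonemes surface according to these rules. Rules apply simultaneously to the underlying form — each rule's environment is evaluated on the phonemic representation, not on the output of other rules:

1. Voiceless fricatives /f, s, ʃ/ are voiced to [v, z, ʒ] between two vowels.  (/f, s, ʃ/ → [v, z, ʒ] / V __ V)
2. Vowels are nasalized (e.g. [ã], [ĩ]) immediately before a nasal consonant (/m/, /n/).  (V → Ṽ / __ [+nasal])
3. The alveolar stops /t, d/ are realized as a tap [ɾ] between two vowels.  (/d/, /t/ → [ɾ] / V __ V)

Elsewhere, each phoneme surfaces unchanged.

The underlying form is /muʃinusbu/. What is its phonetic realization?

/m/ (word-initial): no rule targets it → [m].
/u/ (between /m/ and /ʃ/) is in the target of rule 2 but the environment (before a nasal consonant) is not met → [u].
/ʃ/ — between /u/ and /i/, between two vowels — surfaces as [ʒ] (rule 1).
/i/ (between /ʃ/ and /n/): before a nasal consonant, so rule 2 applies → [ĩ].
/n/ stays [n].
/u/ (between /n/ and /s/): rule 2 targets it, but not before a nasal consonant → unchanged [u].
/s/ (between /u/ and /b/): rule 1 targets it, but not between two vowels → unchanged [s].
/b/ stays [b].
/u/ (word-final) is in the target of rule 2 but the environment (before a nasal consonant) is not met → [u].

[muʒĩnusbu]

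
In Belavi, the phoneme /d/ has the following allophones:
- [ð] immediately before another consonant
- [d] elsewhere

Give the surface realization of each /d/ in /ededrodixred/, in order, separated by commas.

Occurrence 1 (position 2): no conditioning environment matches → elsewhere allophone [d].
Occurrence 2 (position 4): immediately before another consonant → [ð].
Occurrence 3 (position 7): no conditioning environment matches → elsewhere allophone [d].
Occurrence 4 (position 12): no conditioning environment matches → elsewhere allophone [d].

[d], [ð], [d], [d]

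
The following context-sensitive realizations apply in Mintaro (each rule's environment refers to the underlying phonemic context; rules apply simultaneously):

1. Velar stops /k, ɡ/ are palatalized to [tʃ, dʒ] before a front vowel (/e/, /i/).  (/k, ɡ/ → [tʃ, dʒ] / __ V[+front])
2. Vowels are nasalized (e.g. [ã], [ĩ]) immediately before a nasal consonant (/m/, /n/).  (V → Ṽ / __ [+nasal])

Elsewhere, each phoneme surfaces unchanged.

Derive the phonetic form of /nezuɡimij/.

/n/ — not in any rule's target class → [n].
/e/ — between /n/ and /z/; rule 2 does not apply here → [e].
/z/ — not in any rule's target class → [z].
/u/ — between /z/ and /ɡ/; rule 2 does not apply here → [u].
/ɡ/ — between /u/ and /i/, before a front vowel — surfaces as [dʒ] (rule 1).
Rule 2 applies to /i/ (between /ɡ/ and /m/: before a nasal consonant) → [ĩ].
/m/ (between /i/ and /i/) is unaffected → [m].
/i/ (between /m/ and /j/) is in the target of rule 2 but the environment (before a nasal consonant) is not met → [i].
/j/ stays [j].

[nezudʒĩmij]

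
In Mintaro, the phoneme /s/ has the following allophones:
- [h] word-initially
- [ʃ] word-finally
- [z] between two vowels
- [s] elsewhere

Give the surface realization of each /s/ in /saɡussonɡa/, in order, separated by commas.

Occurrence 1 (position 1): word-initially → [h].
Occurrence 2 (position 5): no conditioning environment matches → elsewhere allophone [s].
Occurrence 3 (position 6): no conditioning environment matches → elsewhere allophone [s].

[h], [s], [s]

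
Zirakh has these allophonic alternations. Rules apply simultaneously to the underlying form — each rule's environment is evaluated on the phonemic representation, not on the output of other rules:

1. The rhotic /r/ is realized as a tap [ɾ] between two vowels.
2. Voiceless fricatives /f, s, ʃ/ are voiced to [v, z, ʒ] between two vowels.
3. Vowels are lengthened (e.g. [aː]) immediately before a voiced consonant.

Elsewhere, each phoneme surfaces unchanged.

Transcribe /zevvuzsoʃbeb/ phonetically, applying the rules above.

/z/ stays [z].
/e/ (between /z/ and /v/) occurs before a voiced consonant → [eː] by rule 3.
/v/ (between /e/ and /v/) is unaffected → [v].
/v/ stays [v].
/u/ (between /v/ and /z/): before a voiced consonant, so rule 3 applies → [uː].
/z/ (between /u/ and /s/): no rule targets it → [z].
/s/ — between /z/ and /o/; rule 2 does not apply here → [s].
/o/ (between /s/ and /ʃ/): rule 3 targets it, but not before a voiced consonant → unchanged [o].
/ʃ/ — between /o/ and /b/; rule 2 does not apply here → [ʃ].
/b/ (between /ʃ/ and /e/): no rule targets it → [b].
/e/ (between /b/ and /b/) occurs before a voiced consonant → [eː] by rule 3.
/b/ (word-final): no rule targets it → [b].

[zeːvvuːzsoʃbeːb]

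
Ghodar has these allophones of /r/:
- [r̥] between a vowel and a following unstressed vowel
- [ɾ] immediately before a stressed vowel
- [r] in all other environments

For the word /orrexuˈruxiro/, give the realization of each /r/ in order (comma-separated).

[r], [r], [ɾ], [r̥]

Occurrence 1 (position 2): no conditioning environment matches → elsewhere allophone [r].
Occurrence 2 (position 3): no conditioning environment matches → elsewhere allophone [r].
Occurrence 3 (position 7): immediately before a stressed vowel → [ɾ].
Occurrence 4 (position 11): between a vowel and a following unstressed vowel → [r̥].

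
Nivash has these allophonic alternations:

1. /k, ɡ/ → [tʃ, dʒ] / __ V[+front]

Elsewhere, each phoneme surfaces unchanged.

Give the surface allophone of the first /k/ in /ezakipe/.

[tʃ]

Rule 1 applies to /k/ (between /a/ and /i/: before a front vowel) → [tʃ].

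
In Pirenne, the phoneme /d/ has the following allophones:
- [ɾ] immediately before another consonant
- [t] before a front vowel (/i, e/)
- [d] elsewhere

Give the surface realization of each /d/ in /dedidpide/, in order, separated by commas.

Occurrence 1 (position 1): before a front vowel (/i, e/) → [t].
Occurrence 2 (position 3): before a front vowel (/i, e/) → [t].
Occurrence 3 (position 5): immediately before another consonant → [ɾ].
Occurrence 4 (position 8): before a front vowel (/i, e/) → [t].

[t], [t], [ɾ], [t]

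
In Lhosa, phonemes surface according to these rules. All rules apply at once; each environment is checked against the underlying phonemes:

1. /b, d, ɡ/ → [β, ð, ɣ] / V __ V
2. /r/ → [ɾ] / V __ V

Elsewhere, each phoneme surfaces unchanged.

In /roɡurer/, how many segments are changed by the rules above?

2

Segments that undergo a rule: /ɡ/ → [ɣ] (rule 1); /r/ → [ɾ] (rule 2).
All other segments surface unchanged.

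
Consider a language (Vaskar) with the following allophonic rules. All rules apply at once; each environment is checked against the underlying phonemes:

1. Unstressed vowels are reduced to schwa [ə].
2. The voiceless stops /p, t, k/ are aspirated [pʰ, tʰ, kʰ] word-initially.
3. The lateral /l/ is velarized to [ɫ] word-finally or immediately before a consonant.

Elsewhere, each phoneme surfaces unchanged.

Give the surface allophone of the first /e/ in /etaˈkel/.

[ə]

Rule 1 applies to /e/ (word-initial: in an unstressed syllable) → [ə].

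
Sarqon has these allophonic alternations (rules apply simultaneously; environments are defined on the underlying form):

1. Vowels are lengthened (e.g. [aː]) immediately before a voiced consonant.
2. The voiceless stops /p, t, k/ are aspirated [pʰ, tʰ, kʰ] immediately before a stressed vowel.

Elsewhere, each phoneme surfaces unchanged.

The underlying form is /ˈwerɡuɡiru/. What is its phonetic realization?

/e/ (between /w/ and /r/) occurs before a voiced consonant → [eː] by rule 1.
/u/ (between /ɡ/ and /ɡ/) occurs before a voiced consonant → [uː] by rule 1.
/i/ — between /ɡ/ and /r/, before a voiced consonant — surfaces as [iː] (rule 1).
/u/ (word-final): rule 1 targets it, but not before a voiced consonant → unchanged [u].

[ˈweːrɡuːɡiːru]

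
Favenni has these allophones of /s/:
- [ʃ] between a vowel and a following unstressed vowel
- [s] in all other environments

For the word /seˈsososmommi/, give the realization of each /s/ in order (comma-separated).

Occurrence 1 (position 1): no conditioning environment matches → elsewhere allophone [s].
Occurrence 2 (position 3): no conditioning environment matches → elsewhere allophone [s].
Occurrence 3 (position 5): between a vowel and a following unstressed vowel → [ʃ].
Occurrence 4 (position 7): no conditioning environment matches → elsewhere allophone [s].

[s], [s], [ʃ], [s]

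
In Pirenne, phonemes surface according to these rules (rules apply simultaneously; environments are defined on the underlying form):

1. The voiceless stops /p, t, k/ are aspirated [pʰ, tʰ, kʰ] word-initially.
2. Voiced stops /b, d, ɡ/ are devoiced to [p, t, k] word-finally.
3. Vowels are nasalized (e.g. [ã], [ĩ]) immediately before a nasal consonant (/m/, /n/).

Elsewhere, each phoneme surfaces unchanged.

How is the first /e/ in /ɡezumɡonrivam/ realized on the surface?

[e]

/e/ (between /ɡ/ and /z/) is in the target of rule 3 but the environment (before a nasal consonant) is not met → [e].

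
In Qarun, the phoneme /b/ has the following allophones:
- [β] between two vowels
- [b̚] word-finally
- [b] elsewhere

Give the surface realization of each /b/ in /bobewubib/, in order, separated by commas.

[b], [β], [β], [b̚]

Occurrence 1 (position 1): no conditioning environment matches → elsewhere allophone [b].
Occurrence 2 (position 3): between two vowels → [β].
Occurrence 3 (position 7): between two vowels → [β].
Occurrence 4 (position 9): word-finally → [b̚].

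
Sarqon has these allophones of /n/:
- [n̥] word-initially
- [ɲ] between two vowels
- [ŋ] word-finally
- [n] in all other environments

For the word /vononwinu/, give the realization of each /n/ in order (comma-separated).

[ɲ], [n], [ɲ]

Occurrence 1 (position 3): between two vowels → [ɲ].
Occurrence 2 (position 5): no conditioning environment matches → elsewhere allophone [n].
Occurrence 3 (position 8): between two vowels → [ɲ].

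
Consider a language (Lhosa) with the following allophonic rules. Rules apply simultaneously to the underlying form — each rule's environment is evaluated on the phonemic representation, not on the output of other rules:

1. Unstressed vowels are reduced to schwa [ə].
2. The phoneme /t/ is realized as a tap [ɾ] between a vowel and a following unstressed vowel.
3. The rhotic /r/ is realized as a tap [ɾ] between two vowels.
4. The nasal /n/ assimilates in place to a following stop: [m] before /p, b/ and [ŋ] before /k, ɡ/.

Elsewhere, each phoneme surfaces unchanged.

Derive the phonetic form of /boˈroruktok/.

[bəˈɾoɾəktək]

/b/ (word-initial): no rule targets it → [b].
/o/ — between /b/ and /r/, in an unstressed syllable — surfaces as [ə] (rule 1).
/r/ meets the environment for rule 3 (between two vowels) → [ɾ].
/o/ (between /r/ and /r/) is in the target of rule 1 but the environment (in an unstressed syllable) is not met → [o].
Rule 3 applies to /r/ (between /o/ and /u/: between two vowels) → [ɾ].
/u/ (between /r/ and /k/): in an unstressed syllable, so rule 1 applies → [ə].
/k/ (between /u/ and /t/): no rule targets it → [k].
/t/ (between /k/ and /o/): rule 2 targets it, but not between a vowel and a following unstressed vowel → unchanged [t].
/o/ — between /t/ and /k/, in an unstressed syllable — surfaces as [ə] (rule 1).
/k/ (word-final) is unaffected → [k].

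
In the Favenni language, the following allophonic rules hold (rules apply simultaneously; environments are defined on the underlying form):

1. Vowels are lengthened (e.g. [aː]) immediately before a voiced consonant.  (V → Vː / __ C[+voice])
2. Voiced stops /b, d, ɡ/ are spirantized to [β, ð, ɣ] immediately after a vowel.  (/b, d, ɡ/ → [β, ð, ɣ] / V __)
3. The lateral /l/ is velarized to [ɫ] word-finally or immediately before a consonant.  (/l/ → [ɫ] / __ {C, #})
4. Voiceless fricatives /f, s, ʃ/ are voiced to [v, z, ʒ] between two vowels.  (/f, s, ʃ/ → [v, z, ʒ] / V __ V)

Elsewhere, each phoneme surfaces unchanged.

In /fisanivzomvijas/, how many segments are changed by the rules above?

Segments that undergo a rule: /s/ → [z] (rule 4); /a/ → [aː] (rule 1); /i/ → [iː] (rule 1); /o/ → [oː] (rule 1); /i/ → [iː] (rule 1).
All other segments surface unchanged.

5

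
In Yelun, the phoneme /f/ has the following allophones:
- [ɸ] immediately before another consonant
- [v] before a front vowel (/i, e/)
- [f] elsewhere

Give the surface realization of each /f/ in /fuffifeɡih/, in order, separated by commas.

[f], [ɸ], [v], [v]

Occurrence 1 (position 1): no conditioning environment matches → elsewhere allophone [f].
Occurrence 2 (position 3): immediately before another consonant → [ɸ].
Occurrence 3 (position 4): before a front vowel (/i, e/) → [v].
Occurrence 4 (position 6): before a front vowel (/i, e/) → [v].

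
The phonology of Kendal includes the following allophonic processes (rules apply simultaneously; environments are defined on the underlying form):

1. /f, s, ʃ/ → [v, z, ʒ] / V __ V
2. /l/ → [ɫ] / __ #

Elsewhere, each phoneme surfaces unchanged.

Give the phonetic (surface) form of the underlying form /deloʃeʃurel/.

/l/ — between /e/ and /o/; rule 2 does not apply here → [l].
/ʃ/ (between /o/ and /e/): between two vowels, so rule 1 applies → [ʒ].
/ʃ/ meets the environment for rule 1 (between two vowels) → [ʒ].
/l/ (word-final) occurs word-finally → [ɫ] by rule 2.

[deloʒeʒureɫ]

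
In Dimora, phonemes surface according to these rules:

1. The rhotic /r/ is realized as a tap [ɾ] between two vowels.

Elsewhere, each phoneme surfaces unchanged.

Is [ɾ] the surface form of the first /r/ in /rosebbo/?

/r/ (word-initial) fails the environment for rule 1, so it stays [r].
The actual realization is [r], not [ɾ].

No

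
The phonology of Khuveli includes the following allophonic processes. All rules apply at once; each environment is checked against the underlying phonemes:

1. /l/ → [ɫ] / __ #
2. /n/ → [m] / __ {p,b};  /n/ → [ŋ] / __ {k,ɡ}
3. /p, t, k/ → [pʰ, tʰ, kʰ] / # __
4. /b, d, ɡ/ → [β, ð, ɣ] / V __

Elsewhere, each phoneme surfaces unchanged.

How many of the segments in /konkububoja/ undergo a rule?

Segments that undergo a rule: /k/ → [kʰ] (rule 3); /n/ → [ŋ] (rule 2); /b/ → [β] (rule 4); /b/ → [β] (rule 4).
All other segments surface unchanged.

4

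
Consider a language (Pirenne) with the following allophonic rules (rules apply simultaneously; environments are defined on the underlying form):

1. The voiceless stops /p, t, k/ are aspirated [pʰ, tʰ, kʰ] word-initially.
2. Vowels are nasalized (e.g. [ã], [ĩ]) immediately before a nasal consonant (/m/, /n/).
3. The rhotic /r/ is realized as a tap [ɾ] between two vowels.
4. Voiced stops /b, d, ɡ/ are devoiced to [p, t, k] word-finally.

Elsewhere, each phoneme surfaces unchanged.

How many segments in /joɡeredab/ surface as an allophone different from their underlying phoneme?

Segments that undergo a rule: /r/ → [ɾ] (rule 3); /b/ → [p] (rule 4).
All other segments surface unchanged.

2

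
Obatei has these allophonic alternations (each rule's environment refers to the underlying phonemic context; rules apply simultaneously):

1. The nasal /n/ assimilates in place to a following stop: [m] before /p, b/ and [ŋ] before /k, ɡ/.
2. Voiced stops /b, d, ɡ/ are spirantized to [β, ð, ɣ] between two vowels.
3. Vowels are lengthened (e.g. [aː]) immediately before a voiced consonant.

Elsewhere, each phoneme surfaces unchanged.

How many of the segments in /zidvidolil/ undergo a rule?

Segments that undergo a rule: /i/ → [iː] (rule 3); /i/ → [iː] (rule 3); /d/ → [ð] (rule 2); /o/ → [oː] (rule 3); /i/ → [iː] (rule 3).
All other segments surface unchanged.

5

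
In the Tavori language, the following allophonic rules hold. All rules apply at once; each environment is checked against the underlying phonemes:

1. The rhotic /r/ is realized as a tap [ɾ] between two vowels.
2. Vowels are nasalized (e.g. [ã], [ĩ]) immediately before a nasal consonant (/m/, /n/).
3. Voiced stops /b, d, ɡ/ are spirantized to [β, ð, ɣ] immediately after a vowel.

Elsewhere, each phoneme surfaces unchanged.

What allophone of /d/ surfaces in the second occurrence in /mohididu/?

/d/ — between /i/ and /u/, immediately after a vowel — surfaces as [ð] (rule 3).

[ð]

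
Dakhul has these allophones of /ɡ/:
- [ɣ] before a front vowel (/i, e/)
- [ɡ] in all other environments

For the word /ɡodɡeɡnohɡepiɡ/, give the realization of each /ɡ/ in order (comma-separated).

[ɡ], [ɣ], [ɡ], [ɣ], [ɡ]

Occurrence 1 (position 1): no conditioning environment matches → elsewhere allophone [ɡ].
Occurrence 2 (position 4): before a front vowel (/i, e/) → [ɣ].
Occurrence 3 (position 6): no conditioning environment matches → elsewhere allophone [ɡ].
Occurrence 4 (position 10): before a front vowel (/i, e/) → [ɣ].
Occurrence 5 (position 14): no conditioning environment matches → elsewhere allophone [ɡ].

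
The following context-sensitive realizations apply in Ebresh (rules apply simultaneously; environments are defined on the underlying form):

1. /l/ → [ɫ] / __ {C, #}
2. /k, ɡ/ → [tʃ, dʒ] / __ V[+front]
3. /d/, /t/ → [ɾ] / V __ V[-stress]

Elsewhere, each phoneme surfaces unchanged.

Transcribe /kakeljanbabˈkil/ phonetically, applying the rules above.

/k/ (word-initial) fails the environment for rule 2, so it stays [k].
/a/ stays [a].
/k/ meets the environment for rule 2 (before a front vowel) → [tʃ].
/e/ (between /k/ and /l/) is unaffected → [e].
/l/ meets the environment for rule 1 (word-finally or immediately before a consonant) → [ɫ].
/j/ (between /l/ and /a/): no rule targets it → [j].
/a/ (between /j/ and /n/): no rule targets it → [a].
/n/ — not in any rule's target class → [n].
/b/ stays [b].
/a/ (between /b/ and /b/) is unaffected → [a].
/b/ — not in any rule's target class → [b].
/k/ (between /b/ and /i/): before a front vowel, so rule 2 applies → [tʃ].
/i/ (between /k/ and /l/) is unaffected → [i].
/l/ (word-final): word-finally or immediately before a consonant, so rule 1 applies → [ɫ].

[katʃeɫjanbabˈtʃiɫ]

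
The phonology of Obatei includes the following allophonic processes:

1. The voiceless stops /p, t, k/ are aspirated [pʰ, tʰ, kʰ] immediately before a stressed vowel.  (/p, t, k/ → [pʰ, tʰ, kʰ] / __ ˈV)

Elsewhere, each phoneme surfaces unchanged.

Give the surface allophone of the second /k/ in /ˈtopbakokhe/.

[k]

/k/ — between /o/ and /h/; rule 1 does not apply here → [k].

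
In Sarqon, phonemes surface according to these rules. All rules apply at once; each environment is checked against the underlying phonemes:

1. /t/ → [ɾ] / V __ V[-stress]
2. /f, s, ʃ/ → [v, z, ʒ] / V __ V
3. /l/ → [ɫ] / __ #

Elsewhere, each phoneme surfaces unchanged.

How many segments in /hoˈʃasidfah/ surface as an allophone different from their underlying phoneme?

2

Segments that undergo a rule: /ʃ/ → [ʒ] (rule 2); /s/ → [z] (rule 2).
All other segments surface unchanged.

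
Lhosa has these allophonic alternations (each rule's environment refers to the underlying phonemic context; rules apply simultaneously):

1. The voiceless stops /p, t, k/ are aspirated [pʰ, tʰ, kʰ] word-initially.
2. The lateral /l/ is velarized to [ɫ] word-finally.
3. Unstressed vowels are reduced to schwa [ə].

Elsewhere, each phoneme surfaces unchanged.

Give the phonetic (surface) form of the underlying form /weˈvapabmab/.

/w/ stays [w].
Rule 3 applies to /e/ (between /w/ and /v/: in an unstressed syllable) → [ə].
/v/ (between /e/ and /a/): no rule targets it → [v].
/a/ (between /v/ and /p/) fails the environment for rule 3, so it stays [a].
/p/ (between /a/ and /a/) is in the target of rule 1 but the environment (word-initially) is not met → [p].
Rule 3 applies to /a/ (between /p/ and /b/: in an unstressed syllable) → [ə].
/b/ — not in any rule's target class → [b].
/m/ — not in any rule's target class → [m].
/a/ (between /m/ and /b/) occurs in an unstressed syllable → [ə] by rule 3.
/b/ (word-final): no rule targets it → [b].

[wəˈvapəbməb]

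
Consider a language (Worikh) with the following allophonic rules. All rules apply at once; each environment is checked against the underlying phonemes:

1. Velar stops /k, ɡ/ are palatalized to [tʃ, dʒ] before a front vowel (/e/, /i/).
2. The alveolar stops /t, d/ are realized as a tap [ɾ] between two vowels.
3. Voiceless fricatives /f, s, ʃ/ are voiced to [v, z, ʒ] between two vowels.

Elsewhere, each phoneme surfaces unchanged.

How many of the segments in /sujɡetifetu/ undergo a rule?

4

Segments that undergo a rule: /ɡ/ → [dʒ] (rule 1); /t/ → [ɾ] (rule 2); /f/ → [v] (rule 3); /t/ → [ɾ] (rule 2).
All other segments surface unchanged.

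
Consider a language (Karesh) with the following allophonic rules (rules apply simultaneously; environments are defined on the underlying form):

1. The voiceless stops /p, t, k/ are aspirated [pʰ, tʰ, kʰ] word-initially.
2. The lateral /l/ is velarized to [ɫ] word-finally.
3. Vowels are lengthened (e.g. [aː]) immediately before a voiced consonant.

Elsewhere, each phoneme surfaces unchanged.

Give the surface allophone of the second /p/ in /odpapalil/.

[p]

/p/ (between /a/ and /a/): rule 1 targets it, but not word-initially → unchanged [p].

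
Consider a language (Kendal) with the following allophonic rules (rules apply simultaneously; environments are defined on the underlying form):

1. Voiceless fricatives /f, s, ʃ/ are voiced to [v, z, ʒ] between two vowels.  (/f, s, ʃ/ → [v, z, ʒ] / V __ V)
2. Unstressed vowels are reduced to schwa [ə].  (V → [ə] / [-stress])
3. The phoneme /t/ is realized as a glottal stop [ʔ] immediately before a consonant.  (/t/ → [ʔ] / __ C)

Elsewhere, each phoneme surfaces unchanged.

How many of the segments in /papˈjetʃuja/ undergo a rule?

Segments that undergo a rule: /a/ → [ə] (rule 2); /t/ → [ʔ] (rule 3); /u/ → [ə] (rule 2); /a/ → [ə] (rule 2).
All other segments surface unchanged.

4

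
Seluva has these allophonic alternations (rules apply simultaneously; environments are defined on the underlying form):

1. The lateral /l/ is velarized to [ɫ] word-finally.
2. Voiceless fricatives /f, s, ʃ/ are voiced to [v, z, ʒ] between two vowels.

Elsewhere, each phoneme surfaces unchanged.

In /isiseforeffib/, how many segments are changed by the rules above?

Segments that undergo a rule: /s/ → [z] (rule 2); /s/ → [z] (rule 2); /f/ → [v] (rule 2).
All other segments surface unchanged.

3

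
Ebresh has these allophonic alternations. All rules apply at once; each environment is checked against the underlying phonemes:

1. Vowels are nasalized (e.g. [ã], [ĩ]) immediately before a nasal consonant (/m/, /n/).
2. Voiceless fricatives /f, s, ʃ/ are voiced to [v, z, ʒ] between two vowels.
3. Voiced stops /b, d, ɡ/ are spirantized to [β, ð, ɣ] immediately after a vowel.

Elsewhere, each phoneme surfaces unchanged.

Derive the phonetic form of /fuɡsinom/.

/f/ (word-initial): rule 2 targets it, but not between two vowels → unchanged [f].
/u/ (between /f/ and /ɡ/): rule 1 targets it, but not before a nasal consonant → unchanged [u].
/ɡ/ (between /u/ and /s/) occurs immediately after a vowel → [ɣ] by rule 3.
/s/ (between /ɡ/ and /i/): rule 2 targets it, but not between two vowels → unchanged [s].
/i/ (between /s/ and /n/): before a nasal consonant, so rule 1 applies → [ĩ].
/n/ — not in any rule's target class → [n].
/o/ (between /n/ and /m/) occurs before a nasal consonant → [õ] by rule 1.
/m/ (word-final): no rule targets it → [m].

[fuɣsĩnõm]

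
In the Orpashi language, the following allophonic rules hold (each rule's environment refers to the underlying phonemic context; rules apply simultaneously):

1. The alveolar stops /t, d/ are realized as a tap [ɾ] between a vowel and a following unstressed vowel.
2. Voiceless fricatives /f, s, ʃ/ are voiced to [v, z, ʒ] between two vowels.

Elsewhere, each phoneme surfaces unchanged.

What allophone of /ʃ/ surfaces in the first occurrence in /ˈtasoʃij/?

/ʃ/ (between /o/ and /i/): between two vowels, so rule 2 applies → [ʒ].

[ʒ]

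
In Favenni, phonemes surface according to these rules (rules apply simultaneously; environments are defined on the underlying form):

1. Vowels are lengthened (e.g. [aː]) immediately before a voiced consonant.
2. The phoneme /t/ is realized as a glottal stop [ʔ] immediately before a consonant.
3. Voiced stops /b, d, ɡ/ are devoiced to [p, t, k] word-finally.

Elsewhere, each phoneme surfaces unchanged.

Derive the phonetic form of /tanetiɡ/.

[taːnetiːk]

/t/ (word-initial) is in the target of rule 2 but the environment (immediately before a consonant) is not met → [t].
/a/ (between /t/ and /n/) occurs before a voiced consonant → [aː] by rule 1.
/n/ stays [n].
/e/ (between /n/ and /t/) fails the environment for rule 1, so it stays [e].
/t/ (between /e/ and /i/): rule 2 targets it, but not immediately before a consonant → unchanged [t].
Rule 1 applies to /i/ (between /t/ and /ɡ/: before a voiced consonant) → [iː].
/ɡ/ (word-final): word-finally, so rule 3 applies → [k].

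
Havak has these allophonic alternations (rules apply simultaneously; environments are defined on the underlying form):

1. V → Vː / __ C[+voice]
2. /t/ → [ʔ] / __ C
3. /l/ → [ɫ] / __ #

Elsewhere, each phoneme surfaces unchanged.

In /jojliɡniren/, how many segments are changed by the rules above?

Segments that undergo a rule: /o/ → [oː] (rule 1); /i/ → [iː] (rule 1); /i/ → [iː] (rule 1); /e/ → [eː] (rule 1).
All other segments surface unchanged.

4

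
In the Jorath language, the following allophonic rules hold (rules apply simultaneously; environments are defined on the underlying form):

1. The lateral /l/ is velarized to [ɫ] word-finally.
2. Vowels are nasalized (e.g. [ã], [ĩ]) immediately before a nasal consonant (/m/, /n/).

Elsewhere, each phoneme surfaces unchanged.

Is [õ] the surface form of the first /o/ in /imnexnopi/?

/o/ (between /n/ and /p/) fails the environment for rule 2, so it stays [o].
The actual realization is [o], not [õ].

No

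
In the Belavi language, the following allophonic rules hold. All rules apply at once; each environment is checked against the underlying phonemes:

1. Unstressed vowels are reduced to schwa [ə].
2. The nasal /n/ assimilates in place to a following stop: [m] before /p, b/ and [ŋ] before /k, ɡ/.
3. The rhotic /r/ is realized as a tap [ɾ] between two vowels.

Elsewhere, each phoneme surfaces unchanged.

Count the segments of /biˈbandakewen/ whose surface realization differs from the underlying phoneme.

4

Segments that undergo a rule: /i/ → [ə] (rule 1); /a/ → [ə] (rule 1); /e/ → [ə] (rule 1); /e/ → [ə] (rule 1).
All other segments surface unchanged.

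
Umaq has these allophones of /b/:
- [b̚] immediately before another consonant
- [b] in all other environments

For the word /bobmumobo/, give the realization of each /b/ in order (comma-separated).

[b], [b̚], [b]

Occurrence 1 (position 1): no conditioning environment matches → elsewhere allophone [b].
Occurrence 2 (position 3): immediately before another consonant → [b̚].
Occurrence 3 (position 8): no conditioning environment matches → elsewhere allophone [b].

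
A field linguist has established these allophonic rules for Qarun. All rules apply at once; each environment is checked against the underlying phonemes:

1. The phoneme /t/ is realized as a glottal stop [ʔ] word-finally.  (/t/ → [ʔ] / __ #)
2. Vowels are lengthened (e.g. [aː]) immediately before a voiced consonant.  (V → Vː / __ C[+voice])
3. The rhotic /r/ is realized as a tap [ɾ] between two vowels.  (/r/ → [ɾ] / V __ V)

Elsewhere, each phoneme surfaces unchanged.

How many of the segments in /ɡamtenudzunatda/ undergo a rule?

4

Segments that undergo a rule: /a/ → [aː] (rule 2); /e/ → [eː] (rule 2); /u/ → [uː] (rule 2); /u/ → [uː] (rule 2).
All other segments surface unchanged.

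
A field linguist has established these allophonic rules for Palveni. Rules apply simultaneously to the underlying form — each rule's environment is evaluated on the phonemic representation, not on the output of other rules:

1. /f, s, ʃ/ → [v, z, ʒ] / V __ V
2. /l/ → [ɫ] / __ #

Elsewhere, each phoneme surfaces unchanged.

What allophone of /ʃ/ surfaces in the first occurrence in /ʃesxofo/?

/ʃ/ (word-initial) is in the target of rule 1 but the environment (between two vowels) is not met → [ʃ].

[ʃ]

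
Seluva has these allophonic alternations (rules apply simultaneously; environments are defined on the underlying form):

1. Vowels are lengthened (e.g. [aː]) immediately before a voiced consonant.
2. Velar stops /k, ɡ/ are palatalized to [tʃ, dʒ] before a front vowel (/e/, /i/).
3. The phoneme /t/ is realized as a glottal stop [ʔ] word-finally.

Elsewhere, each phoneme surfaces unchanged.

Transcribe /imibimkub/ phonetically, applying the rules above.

/i/ (word-initial): before a voiced consonant, so rule 1 applies → [iː].
/m/ stays [m].
/i/ meets the environment for rule 1 (before a voiced consonant) → [iː].
/b/ — not in any rule's target class → [b].
/i/ (between /b/ and /m/): before a voiced consonant, so rule 1 applies → [iː].
/m/ — not in any rule's target class → [m].
/k/ (between /m/ and /u/) is in the target of rule 2 but the environment (before a front vowel) is not met → [k].
Rule 1 applies to /u/ (between /k/ and /b/: before a voiced consonant) → [uː].
/b/ — not in any rule's target class → [b].

[iːmiːbiːmkuːb]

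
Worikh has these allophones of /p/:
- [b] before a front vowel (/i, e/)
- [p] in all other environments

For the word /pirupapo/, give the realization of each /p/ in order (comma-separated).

[b], [p], [p]

Occurrence 1 (position 1): before a front vowel (/i, e/) → [b].
Occurrence 2 (position 5): no conditioning environment matches → elsewhere allophone [p].
Occurrence 3 (position 7): no conditioning environment matches → elsewhere allophone [p].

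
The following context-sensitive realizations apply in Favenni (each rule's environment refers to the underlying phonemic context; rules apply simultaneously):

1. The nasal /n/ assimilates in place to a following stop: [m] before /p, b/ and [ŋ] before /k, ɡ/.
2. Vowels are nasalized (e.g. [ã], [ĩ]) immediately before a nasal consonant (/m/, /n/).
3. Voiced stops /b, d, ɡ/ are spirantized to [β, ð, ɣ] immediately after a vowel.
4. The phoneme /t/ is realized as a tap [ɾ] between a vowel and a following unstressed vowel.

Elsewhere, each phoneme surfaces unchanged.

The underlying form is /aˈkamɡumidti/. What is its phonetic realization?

[aˈkãmɡũmiðti]

/a/ — word-initial; rule 2 does not apply here → [a].
/k/ stays [k].
/a/ (between /k/ and /m/) occurs before a nasal consonant → [ã] by rule 2.
/m/ — not in any rule's target class → [m].
/ɡ/ (between /m/ and /u/) is in the target of rule 3 but the environment (immediately after a vowel) is not met → [ɡ].
/u/ — between /ɡ/ and /m/, before a nasal consonant — surfaces as [ũ] (rule 2).
/m/ (between /u/ and /i/): no rule targets it → [m].
/i/ (between /m/ and /d/) fails the environment for rule 2, so it stays [i].
Rule 3 applies to /d/ (between /i/ and /t/: immediately after a vowel) → [ð].
/t/ (between /d/ and /i/): rule 4 targets it, but not between a vowel and a following unstressed vowel → unchanged [t].
/i/ (word-final): rule 2 targets it, but not before a nasal consonant → unchanged [i].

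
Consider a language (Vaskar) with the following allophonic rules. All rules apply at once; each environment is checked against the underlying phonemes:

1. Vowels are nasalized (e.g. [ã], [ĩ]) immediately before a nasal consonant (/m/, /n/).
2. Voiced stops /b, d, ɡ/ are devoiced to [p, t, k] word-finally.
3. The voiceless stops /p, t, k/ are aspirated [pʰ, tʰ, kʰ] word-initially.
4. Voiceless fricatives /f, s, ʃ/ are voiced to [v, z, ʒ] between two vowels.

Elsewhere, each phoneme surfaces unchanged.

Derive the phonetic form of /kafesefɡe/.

[kʰavezefɡe]

/k/ (word-initial) occurs word-initially → [kʰ] by rule 3.
/a/ — between /k/ and /f/; rule 1 does not apply here → [a].
/f/ meets the environment for rule 4 (between two vowels) → [v].
/e/ (between /f/ and /s/) is in the target of rule 1 but the environment (before a nasal consonant) is not met → [e].
/s/ (between /e/ and /e/): between two vowels, so rule 4 applies → [z].
/e/ (between /s/ and /f/) fails the environment for rule 1, so it stays [e].
/f/ — between /e/ and /ɡ/; rule 4 does not apply here → [f].
/ɡ/ (between /f/ and /e/): rule 2 targets it, but not word-finally → unchanged [ɡ].
/e/ — word-final; rule 1 does not apply here → [e].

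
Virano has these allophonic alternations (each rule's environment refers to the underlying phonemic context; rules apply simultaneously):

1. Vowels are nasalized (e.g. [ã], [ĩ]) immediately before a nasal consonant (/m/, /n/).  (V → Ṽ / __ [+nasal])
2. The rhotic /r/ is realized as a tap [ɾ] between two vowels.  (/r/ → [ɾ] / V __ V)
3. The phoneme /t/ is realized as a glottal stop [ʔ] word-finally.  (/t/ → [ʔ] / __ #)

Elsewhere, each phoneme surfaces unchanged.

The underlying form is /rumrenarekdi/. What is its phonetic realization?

/r/ (word-initial): rule 2 targets it, but not between two vowels → unchanged [r].
/u/ meets the environment for rule 1 (before a nasal consonant) → [ũ].
/m/ — not in any rule's target class → [m].
/r/ — between /m/ and /e/; rule 2 does not apply here → [r].
/e/ meets the environment for rule 1 (before a nasal consonant) → [ẽ].
/n/ (between /e/ and /a/): no rule targets it → [n].
/a/ (between /n/ and /r/) is in the target of rule 1 but the environment (before a nasal consonant) is not met → [a].
Rule 2 applies to /r/ (between /a/ and /e/: between two vowels) → [ɾ].
/e/ (between /r/ and /k/) fails the environment for rule 1, so it stays [e].
/k/ stays [k].
/d/ (between /k/ and /i/) is unaffected → [d].
/i/ (word-final) is in the target of rule 1 but the environment (before a nasal consonant) is not met → [i].

[rũmrẽnaɾekdi]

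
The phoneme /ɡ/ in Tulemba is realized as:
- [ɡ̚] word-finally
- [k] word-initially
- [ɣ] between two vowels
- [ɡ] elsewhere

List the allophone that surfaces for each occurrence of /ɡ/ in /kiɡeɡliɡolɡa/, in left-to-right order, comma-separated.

Occurrence 1 (position 3): between two vowels → [ɣ].
Occurrence 2 (position 5): no conditioning environment matches → elsewhere allophone [ɡ].
Occurrence 3 (position 8): between two vowels → [ɣ].
Occurrence 4 (position 11): no conditioning environment matches → elsewhere allophone [ɡ].

[ɣ], [ɡ], [ɣ], [ɡ]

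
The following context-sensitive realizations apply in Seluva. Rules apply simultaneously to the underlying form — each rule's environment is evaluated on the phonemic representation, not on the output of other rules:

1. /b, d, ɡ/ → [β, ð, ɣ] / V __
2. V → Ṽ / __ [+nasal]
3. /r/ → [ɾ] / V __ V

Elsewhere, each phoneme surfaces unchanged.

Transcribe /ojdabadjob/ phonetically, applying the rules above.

[ojdaβaðjoβ]

/o/ (word-initial) is in the target of rule 2 but the environment (before a nasal consonant) is not met → [o].
/j/ stays [j].
/d/ (between /j/ and /a/) fails the environment for rule 1, so it stays [d].
/a/ (between /d/ and /b/) fails the environment for rule 2, so it stays [a].
/b/ meets the environment for rule 1 (immediately after a vowel) → [β].
/a/ (between /b/ and /d/): rule 2 targets it, but not before a nasal consonant → unchanged [a].
/d/ — between /a/ and /j/, immediately after a vowel — surfaces as [ð] (rule 1).
/j/ (between /d/ and /o/) is unaffected → [j].
/o/ (between /j/ and /b/) is in the target of rule 2 but the environment (before a nasal consonant) is not met → [o].
Rule 1 applies to /b/ (word-final: immediately after a vowel) → [β].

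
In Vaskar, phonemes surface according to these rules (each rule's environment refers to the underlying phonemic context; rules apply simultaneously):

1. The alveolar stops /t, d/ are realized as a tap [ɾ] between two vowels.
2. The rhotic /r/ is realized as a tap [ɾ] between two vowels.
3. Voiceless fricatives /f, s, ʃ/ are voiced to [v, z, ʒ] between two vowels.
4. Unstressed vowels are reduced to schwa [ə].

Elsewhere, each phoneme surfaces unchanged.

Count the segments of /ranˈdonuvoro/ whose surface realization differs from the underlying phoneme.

5

Segments that undergo a rule: /a/ → [ə] (rule 4); /u/ → [ə] (rule 4); /o/ → [ə] (rule 4); /r/ → [ɾ] (rule 2); /o/ → [ə] (rule 4).
All other segments surface unchanged.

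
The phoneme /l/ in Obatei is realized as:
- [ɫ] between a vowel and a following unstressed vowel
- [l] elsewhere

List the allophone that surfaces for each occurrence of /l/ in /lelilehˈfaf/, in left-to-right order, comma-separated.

[l], [ɫ], [ɫ]

Occurrence 1 (position 1): no conditioning environment matches → elsewhere allophone [l].
Occurrence 2 (position 3): between a vowel and a following unstressed vowel → [ɫ].
Occurrence 3 (position 5): between a vowel and a following unstressed vowel → [ɫ].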